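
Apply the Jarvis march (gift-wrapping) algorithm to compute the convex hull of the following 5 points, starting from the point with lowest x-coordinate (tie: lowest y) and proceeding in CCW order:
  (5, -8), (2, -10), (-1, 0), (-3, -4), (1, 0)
Hull (CCW) = [(-3, -4), (2, -10), (5, -8), (1, 0), (-1, 0)]

Jarvis march: at each step, from the current hull vertex p, select the next vertex q as the point such that every other point lies strictly to the left of (or on) the directed line p → q. (Equivalently: for every other point r, the cross product (q − p) × (r − p) ≥ 0.)
Starting point (lowest x, tie lowest y): (-3, -4). Wrap until returning to start. Resulting hull: (-3, -4), (2, -10), (5, -8), (1, 0), (-1, 0).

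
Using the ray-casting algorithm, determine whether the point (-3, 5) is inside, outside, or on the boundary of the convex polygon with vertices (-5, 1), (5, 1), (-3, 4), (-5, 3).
The point (-3, 5) lies strictly outside the polygon

Cast a horizontal ray to the right from the query point and count how many polygon edges it crosses (each edge strictly once or zero times, handled with the usual half-open convention). 
Parity of crossings → even ⇒ outside.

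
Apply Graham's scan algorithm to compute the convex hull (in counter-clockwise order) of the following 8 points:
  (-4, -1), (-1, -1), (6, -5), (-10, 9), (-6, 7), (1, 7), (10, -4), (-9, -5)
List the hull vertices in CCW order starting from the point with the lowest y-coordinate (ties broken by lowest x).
Hull (CCW) = [(-9, -5), (6, -5), (10, -4), (1, 7), (-10, 9)]

Graham scan procedure:
  1. Find the pivot p₀ = point with lowest y (tie → lowest x): (-9, -5).
  2. Sort the remaining points by polar angle around p₀.
  3. Walk through sorted points, maintaining a stack; pop the top while the last three entries make a non-left turn (cross product ≤ 0).
  4. Final stack is the convex hull in CCW order: (-9, -5), (6, -5), (10, -4), (1, 7), (-10, 9).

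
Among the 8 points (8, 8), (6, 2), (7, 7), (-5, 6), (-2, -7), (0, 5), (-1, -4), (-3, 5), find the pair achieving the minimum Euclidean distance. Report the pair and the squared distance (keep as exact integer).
Pair = ((8, 8), (7, 7)); squared distance = 2

Compute all C(8, 2) = 28 pairwise squared distances (x_i − x_j)² + (y_i − y_j)². The minimum is 2, attained by the pair ((8, 8), (7, 7)).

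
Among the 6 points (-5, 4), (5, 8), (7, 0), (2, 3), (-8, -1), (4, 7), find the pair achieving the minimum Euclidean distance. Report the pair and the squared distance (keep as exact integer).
Pair = ((5, 8), (4, 7)); squared distance = 2

Compute all C(6, 2) = 15 pairwise squared distances (x_i − x_j)² + (y_i − y_j)². The minimum is 2, attained by the pair ((5, 8), (4, 7)).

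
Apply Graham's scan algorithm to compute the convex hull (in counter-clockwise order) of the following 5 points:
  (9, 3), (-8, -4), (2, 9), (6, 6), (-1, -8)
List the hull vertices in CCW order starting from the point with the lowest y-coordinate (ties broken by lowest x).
Hull (CCW) = [(-1, -8), (9, 3), (6, 6), (2, 9), (-8, -4)]

Graham scan procedure:
  1. Find the pivot p₀ = point with lowest y (tie → lowest x): (-1, -8).
  2. Sort the remaining points by polar angle around p₀.
  3. Walk through sorted points, maintaining a stack; pop the top while the last three entries make a non-left turn (cross product ≤ 0).
  4. Final stack is the convex hull in CCW order: (-1, -8), (9, 3), (6, 6), (2, 9), (-8, -4).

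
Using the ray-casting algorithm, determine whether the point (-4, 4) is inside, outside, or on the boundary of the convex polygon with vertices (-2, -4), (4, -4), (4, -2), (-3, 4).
The point (-4, 4) lies strictly outside the polygon

Cast a horizontal ray to the right from the query point and count how many polygon edges it crosses (each edge strictly once or zero times, handled with the usual half-open convention). 
Parity of crossings → even ⇒ outside.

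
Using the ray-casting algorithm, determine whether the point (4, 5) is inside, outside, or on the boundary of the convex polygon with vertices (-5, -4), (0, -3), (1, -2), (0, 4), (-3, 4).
The point (4, 5) lies strictly outside the polygon

Cast a horizontal ray to the right from the query point and count how many polygon edges it crosses (each edge strictly once or zero times, handled with the usual half-open convention). 
Parity of crossings → even ⇒ outside.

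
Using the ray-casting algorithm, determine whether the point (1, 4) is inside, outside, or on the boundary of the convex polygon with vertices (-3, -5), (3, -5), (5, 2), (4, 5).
The point (1, 4) lies strictly outside the polygon

Cast a horizontal ray to the right from the query point and count how many polygon edges it crosses (each edge strictly once or zero times, handled with the usual half-open convention). 
Parity of crossings → even ⇒ outside.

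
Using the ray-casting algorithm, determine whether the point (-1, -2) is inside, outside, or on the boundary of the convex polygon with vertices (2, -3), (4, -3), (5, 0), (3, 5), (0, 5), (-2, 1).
The point (-1, -2) lies strictly outside the polygon

Cast a horizontal ray to the right from the query point and count how many polygon edges it crosses (each edge strictly once or zero times, handled with the usual half-open convention). 
Parity of crossings → even ⇒ outside.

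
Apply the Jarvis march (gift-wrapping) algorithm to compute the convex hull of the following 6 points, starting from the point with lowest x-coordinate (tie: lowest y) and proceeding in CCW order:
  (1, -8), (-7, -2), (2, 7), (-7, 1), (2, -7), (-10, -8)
Hull (CCW) = [(-10, -8), (1, -8), (2, -7), (2, 7), (-7, 1)]

Jarvis march: at each step, from the current hull vertex p, select the next vertex q as the point such that every other point lies strictly to the left of (or on) the directed line p → q. (Equivalently: for every other point r, the cross product (q − p) × (r − p) ≥ 0.)
Starting point (lowest x, tie lowest y): (-10, -8). Wrap until returning to start. Resulting hull: (-10, -8), (1, -8), (2, -7), (2, 7), (-7, 1).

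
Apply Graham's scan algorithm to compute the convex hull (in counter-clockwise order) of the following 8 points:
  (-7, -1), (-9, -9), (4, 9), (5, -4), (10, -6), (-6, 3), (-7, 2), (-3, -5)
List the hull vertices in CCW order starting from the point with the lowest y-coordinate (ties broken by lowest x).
Hull (CCW) = [(-9, -9), (10, -6), (4, 9), (-6, 3), (-7, 2)]

Graham scan procedure:
  1. Find the pivot p₀ = point with lowest y (tie → lowest x): (-9, -9).
  2. Sort the remaining points by polar angle around p₀.
  3. Walk through sorted points, maintaining a stack; pop the top while the last three entries make a non-left turn (cross product ≤ 0).
  4. Final stack is the convex hull in CCW order: (-9, -9), (10, -6), (4, 9), (-6, 3), (-7, 2).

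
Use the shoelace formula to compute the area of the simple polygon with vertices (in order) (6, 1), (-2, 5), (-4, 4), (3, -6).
Area = 95/2

Shoelace formula: Area = (1/2) |Σ_i (x_i · y_{i+1} − x_{i+1} · y_i)| (indices mod n). Compute each cross term:
  (6)(5) − (-2)(1) = 32
  (-2)(4) − (-4)(5) = 12
  (-4)(-6) − (3)(4) = 12
  (3)(1) − (6)(-6) = 39
Sum = 95, so (signed) Area = 95/2 = 95/2, |Area| = 95/2.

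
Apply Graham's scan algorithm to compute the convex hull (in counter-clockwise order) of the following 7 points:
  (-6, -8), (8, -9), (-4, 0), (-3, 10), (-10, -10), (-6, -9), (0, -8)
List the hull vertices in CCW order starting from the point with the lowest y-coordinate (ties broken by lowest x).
Hull (CCW) = [(-10, -10), (8, -9), (-3, 10)]

Graham scan procedure:
  1. Find the pivot p₀ = point with lowest y (tie → lowest x): (-10, -10).
  2. Sort the remaining points by polar angle around p₀.
  3. Walk through sorted points, maintaining a stack; pop the top while the last three entries make a non-left turn (cross product ≤ 0).
  4. Final stack is the convex hull in CCW order: (-10, -10), (8, -9), (-3, 10).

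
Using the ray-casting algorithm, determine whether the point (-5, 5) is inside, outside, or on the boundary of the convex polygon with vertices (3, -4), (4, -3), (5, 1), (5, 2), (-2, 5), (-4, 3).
The point (-5, 5) lies strictly outside the polygon

Cast a horizontal ray to the right from the query point and count how many polygon edges it crosses (each edge strictly once or zero times, handled with the usual half-open convention). 
Parity of crossings → even ⇒ outside.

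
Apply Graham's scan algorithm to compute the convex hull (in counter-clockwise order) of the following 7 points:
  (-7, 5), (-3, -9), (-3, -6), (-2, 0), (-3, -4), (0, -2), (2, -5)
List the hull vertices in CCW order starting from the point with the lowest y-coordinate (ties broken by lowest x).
Hull (CCW) = [(-3, -9), (2, -5), (0, -2), (-7, 5)]

Graham scan procedure:
  1. Find the pivot p₀ = point with lowest y (tie → lowest x): (-3, -9).
  2. Sort the remaining points by polar angle around p₀.
  3. Walk through sorted points, maintaining a stack; pop the top while the last three entries make a non-left turn (cross product ≤ 0).
  4. Final stack is the convex hull in CCW order: (-3, -9), (2, -5), (0, -2), (-7, 5).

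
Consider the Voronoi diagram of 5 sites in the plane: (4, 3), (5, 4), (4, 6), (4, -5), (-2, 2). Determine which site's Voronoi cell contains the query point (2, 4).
Nearest site = (4, 3)

The Voronoi cell of site s contains exactly those query points closer to s than to any other site. Compute squared distances from q = (2, 4) to each site:
  (4 − 2)² + (3 − 4)² = 5
  (4 − 2)² + (6 − 4)² = 8
  (5 − 2)² + (4 − 4)² = 9
  (-2 − 2)² + (2 − 4)² = 20
  (4 − 2)² + (-5 − 4)² = 85
Minimum is attained by (4, 3), so q lies in its Voronoi cell.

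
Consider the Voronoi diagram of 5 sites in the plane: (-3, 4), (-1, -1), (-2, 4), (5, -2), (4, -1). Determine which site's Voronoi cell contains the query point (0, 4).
Nearest site = (-2, 4)

The Voronoi cell of site s contains exactly those query points closer to s than to any other site. Compute squared distances from q = (0, 4) to each site:
  (-2 − 0)² + (4 − 4)² = 4
  (-3 − 0)² + (4 − 4)² = 9
  (-1 − 0)² + (-1 − 4)² = 26
  (4 − 0)² + (-1 − 4)² = 41
  (5 − 0)² + (-2 − 4)² = 61
Minimum is attained by (-2, 4), so q lies in its Voronoi cell.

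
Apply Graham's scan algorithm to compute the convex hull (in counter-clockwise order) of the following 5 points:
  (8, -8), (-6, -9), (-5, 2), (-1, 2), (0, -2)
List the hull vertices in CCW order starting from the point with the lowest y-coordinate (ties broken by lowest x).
Hull (CCW) = [(-6, -9), (8, -8), (-1, 2), (-5, 2)]

Graham scan procedure:
  1. Find the pivot p₀ = point with lowest y (tie → lowest x): (-6, -9).
  2. Sort the remaining points by polar angle around p₀.
  3. Walk through sorted points, maintaining a stack; pop the top while the last three entries make a non-left turn (cross product ≤ 0).
  4. Final stack is the convex hull in CCW order: (-6, -9), (8, -8), (-1, 2), (-5, 2).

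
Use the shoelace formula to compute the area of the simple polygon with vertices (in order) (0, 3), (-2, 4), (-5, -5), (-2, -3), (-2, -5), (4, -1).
Area = 79/2

Shoelace formula: Area = (1/2) |Σ_i (x_i · y_{i+1} − x_{i+1} · y_i)| (indices mod n). Compute each cross term:
  (0)(4) − (-2)(3) = 6
  (-2)(-5) − (-5)(4) = 30
  (-5)(-3) − (-2)(-5) = 5
  (-2)(-5) − (-2)(-3) = 4
  (-2)(-1) − (4)(-5) = 22
  (4)(3) − (0)(-1) = 12
Sum = 79, so (signed) Area = 79/2 = 79/2, |Area| = 79/2.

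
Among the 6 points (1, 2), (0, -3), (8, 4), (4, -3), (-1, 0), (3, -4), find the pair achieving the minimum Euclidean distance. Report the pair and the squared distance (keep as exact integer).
Pair = ((4, -3), (3, -4)); squared distance = 2

Compute all C(6, 2) = 15 pairwise squared distances (x_i − x_j)² + (y_i − y_j)². The minimum is 2, attained by the pair ((4, -3), (3, -4)).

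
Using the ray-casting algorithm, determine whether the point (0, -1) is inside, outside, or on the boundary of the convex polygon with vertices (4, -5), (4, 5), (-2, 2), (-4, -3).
The point (0, -1) lies strictly inside the polygon

Cast a horizontal ray to the right from the query point and count how many polygon edges it crosses (each edge strictly once or zero times, handled with the usual half-open convention). 
Parity of crossings → odd ⇒ inside.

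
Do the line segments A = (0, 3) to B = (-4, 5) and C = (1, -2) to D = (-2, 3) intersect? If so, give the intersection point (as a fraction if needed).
No (intersection of containing lines falls outside at least one segment)

Parametrize and solve: t = 5/7, s = 9/7. At least one of these is outside [0, 1], so the segments do not intersect.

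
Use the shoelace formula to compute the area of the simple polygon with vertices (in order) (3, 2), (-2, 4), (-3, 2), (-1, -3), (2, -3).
Area = 57/2

Shoelace formula: Area = (1/2) |Σ_i (x_i · y_{i+1} − x_{i+1} · y_i)| (indices mod n). Compute each cross term:
  (3)(4) − (-2)(2) = 16
  (-2)(2) − (-3)(4) = 8
  (-3)(-3) − (-1)(2) = 11
  (-1)(-3) − (2)(-3) = 9
  (2)(2) − (3)(-3) = 13
Sum = 57, so (signed) Area = 57/2 = 57/2, |Area| = 57/2.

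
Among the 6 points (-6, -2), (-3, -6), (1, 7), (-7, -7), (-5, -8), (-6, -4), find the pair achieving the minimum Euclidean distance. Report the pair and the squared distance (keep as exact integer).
Pair = ((-6, -2), (-6, -4)); squared distance = 4

Compute all C(6, 2) = 15 pairwise squared distances (x_i − x_j)² + (y_i − y_j)². The minimum is 4, attained by the pair ((-6, -2), (-6, -4)).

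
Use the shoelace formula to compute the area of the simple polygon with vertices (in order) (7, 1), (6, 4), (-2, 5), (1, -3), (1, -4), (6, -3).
Area = 54

Shoelace formula: Area = (1/2) |Σ_i (x_i · y_{i+1} − x_{i+1} · y_i)| (indices mod n). Compute each cross term:
  (7)(4) − (6)(1) = 22
  (6)(5) − (-2)(4) = 38
  (-2)(-3) − (1)(5) = 1
  (1)(-4) − (1)(-3) = -1
  (1)(-3) − (6)(-4) = 21
  (6)(1) − (7)(-3) = 27
Sum = 108, so (signed) Area = 108/2 = 54, |Area| = 54.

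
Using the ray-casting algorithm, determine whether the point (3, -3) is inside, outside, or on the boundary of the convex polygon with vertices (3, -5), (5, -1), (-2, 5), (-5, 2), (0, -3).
The point (3, -3) lies strictly inside the polygon

Cast a horizontal ray to the right from the query point and count how many polygon edges it crosses (each edge strictly once or zero times, handled with the usual half-open convention). 
Parity of crossings → odd ⇒ inside.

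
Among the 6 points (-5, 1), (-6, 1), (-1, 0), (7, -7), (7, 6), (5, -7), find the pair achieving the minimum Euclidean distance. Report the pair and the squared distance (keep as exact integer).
Pair = ((-5, 1), (-6, 1)); squared distance = 1

Compute all C(6, 2) = 15 pairwise squared distances (x_i − x_j)² + (y_i − y_j)². The minimum is 1, attained by the pair ((-5, 1), (-6, 1)).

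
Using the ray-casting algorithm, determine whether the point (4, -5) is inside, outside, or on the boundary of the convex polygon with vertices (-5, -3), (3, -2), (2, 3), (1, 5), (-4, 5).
The point (4, -5) lies strictly outside the polygon

Cast a horizontal ray to the right from the query point and count how many polygon edges it crosses (each edge strictly once or zero times, handled with the usual half-open convention). 
Parity of crossings → even ⇒ outside.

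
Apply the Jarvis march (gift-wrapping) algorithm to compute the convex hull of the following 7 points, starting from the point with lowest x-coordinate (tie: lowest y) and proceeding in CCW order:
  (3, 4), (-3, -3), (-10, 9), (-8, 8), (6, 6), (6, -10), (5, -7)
Hull (CCW) = [(-10, 9), (-3, -3), (6, -10), (6, 6)]

Jarvis march: at each step, from the current hull vertex p, select the next vertex q as the point such that every other point lies strictly to the left of (or on) the directed line p → q. (Equivalently: for every other point r, the cross product (q − p) × (r − p) ≥ 0.)
Starting point (lowest x, tie lowest y): (-10, 9). Wrap until returning to start. Resulting hull: (-10, 9), (-3, -3), (6, -10), (6, 6).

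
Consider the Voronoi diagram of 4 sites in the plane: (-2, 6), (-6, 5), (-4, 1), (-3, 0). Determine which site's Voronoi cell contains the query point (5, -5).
Nearest site = (-3, 0)

The Voronoi cell of site s contains exactly those query points closer to s than to any other site. Compute squared distances from q = (5, -5) to each site:
  (-3 − 5)² + (0 − -5)² = 89
  (-4 − 5)² + (1 − -5)² = 117
  (-2 − 5)² + (6 − -5)² = 170
  (-6 − 5)² + (5 − -5)² = 221
Minimum is attained by (-3, 0), so q lies in its Voronoi cell.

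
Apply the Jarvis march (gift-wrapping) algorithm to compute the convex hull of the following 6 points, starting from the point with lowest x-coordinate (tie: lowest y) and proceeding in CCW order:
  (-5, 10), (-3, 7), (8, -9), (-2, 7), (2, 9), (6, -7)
Hull (CCW) = [(-5, 10), (6, -7), (8, -9), (2, 9)]

Jarvis march: at each step, from the current hull vertex p, select the next vertex q as the point such that every other point lies strictly to the left of (or on) the directed line p → q. (Equivalently: for every other point r, the cross product (q − p) × (r − p) ≥ 0.)
Starting point (lowest x, tie lowest y): (-5, 10). Wrap until returning to start. Resulting hull: (-5, 10), (6, -7), (8, -9), (2, 9).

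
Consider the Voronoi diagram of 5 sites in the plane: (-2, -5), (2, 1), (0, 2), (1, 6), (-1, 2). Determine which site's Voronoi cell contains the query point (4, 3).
Nearest site = (2, 1)

The Voronoi cell of site s contains exactly those query points closer to s than to any other site. Compute squared distances from q = (4, 3) to each site:
  (2 − 4)² + (1 − 3)² = 8
  (0 − 4)² + (2 − 3)² = 17
  (1 − 4)² + (6 − 3)² = 18
  (-1 − 4)² + (2 − 3)² = 26
  (-2 − 4)² + (-5 − 3)² = 100
Minimum is attained by (2, 1), so q lies in its Voronoi cell.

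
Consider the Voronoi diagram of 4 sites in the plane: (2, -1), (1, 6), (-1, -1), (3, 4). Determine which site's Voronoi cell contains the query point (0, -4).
Nearest site = (-1, -1)

The Voronoi cell of site s contains exactly those query points closer to s than to any other site. Compute squared distances from q = (0, -4) to each site:
  (-1 − 0)² + (-1 − -4)² = 10
  (2 − 0)² + (-1 − -4)² = 13
  (3 − 0)² + (4 − -4)² = 73
  (1 − 0)² + (6 − -4)² = 101
Minimum is attained by (-1, -1), so q lies in its Voronoi cell.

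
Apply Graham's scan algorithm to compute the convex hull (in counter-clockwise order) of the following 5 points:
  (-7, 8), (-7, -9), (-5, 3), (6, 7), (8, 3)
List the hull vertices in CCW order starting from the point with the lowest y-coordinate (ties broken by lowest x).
Hull (CCW) = [(-7, -9), (8, 3), (6, 7), (-7, 8)]

Graham scan procedure:
  1. Find the pivot p₀ = point with lowest y (tie → lowest x): (-7, -9).
  2. Sort the remaining points by polar angle around p₀.
  3. Walk through sorted points, maintaining a stack; pop the top while the last three entries make a non-left turn (cross product ≤ 0).
  4. Final stack is the convex hull in CCW order: (-7, -9), (8, 3), (6, 7), (-7, 8).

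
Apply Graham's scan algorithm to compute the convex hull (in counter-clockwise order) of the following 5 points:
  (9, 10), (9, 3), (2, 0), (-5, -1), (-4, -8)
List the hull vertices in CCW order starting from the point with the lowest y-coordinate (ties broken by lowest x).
Hull (CCW) = [(-4, -8), (9, 3), (9, 10), (-5, -1)]

Graham scan procedure:
  1. Find the pivot p₀ = point with lowest y (tie → lowest x): (-4, -8).
  2. Sort the remaining points by polar angle around p₀.
  3. Walk through sorted points, maintaining a stack; pop the top while the last three entries make a non-left turn (cross product ≤ 0).
  4. Final stack is the convex hull in CCW order: (-4, -8), (9, 3), (9, 10), (-5, -1).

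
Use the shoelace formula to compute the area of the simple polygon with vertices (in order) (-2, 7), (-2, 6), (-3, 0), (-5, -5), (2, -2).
Area = 65/2

Shoelace formula: Area = (1/2) |Σ_i (x_i · y_{i+1} − x_{i+1} · y_i)| (indices mod n). Compute each cross term:
  (-2)(6) − (-2)(7) = 2
  (-2)(0) − (-3)(6) = 18
  (-3)(-5) − (-5)(0) = 15
  (-5)(-2) − (2)(-5) = 20
  (2)(7) − (-2)(-2) = 10
Sum = 65, so (signed) Area = 65/2 = 65/2, |Area| = 65/2.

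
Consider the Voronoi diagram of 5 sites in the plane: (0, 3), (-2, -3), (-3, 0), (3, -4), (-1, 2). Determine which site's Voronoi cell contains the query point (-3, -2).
Nearest site = (-2, -3)

The Voronoi cell of site s contains exactly those query points closer to s than to any other site. Compute squared distances from q = (-3, -2) to each site:
  (-2 − -3)² + (-3 − -2)² = 2
  (-3 − -3)² + (0 − -2)² = 4
  (-1 − -3)² + (2 − -2)² = 20
  (0 − -3)² + (3 − -2)² = 34
  (3 − -3)² + (-4 − -2)² = 40
Minimum is attained by (-2, -3), so q lies in its Voronoi cell.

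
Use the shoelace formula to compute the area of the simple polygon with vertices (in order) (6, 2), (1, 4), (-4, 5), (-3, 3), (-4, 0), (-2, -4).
Area = 47

Shoelace formula: Area = (1/2) |Σ_i (x_i · y_{i+1} − x_{i+1} · y_i)| (indices mod n). Compute each cross term:
  (6)(4) − (1)(2) = 22
  (1)(5) − (-4)(4) = 21
  (-4)(3) − (-3)(5) = 3
  (-3)(0) − (-4)(3) = 12
  (-4)(-4) − (-2)(0) = 16
  (-2)(2) − (6)(-4) = 20
Sum = 94, so (signed) Area = 94/2 = 47, |Area| = 47.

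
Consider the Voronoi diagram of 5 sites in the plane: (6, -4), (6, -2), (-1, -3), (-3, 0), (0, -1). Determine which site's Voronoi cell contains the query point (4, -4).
Nearest site = (6, -4)

The Voronoi cell of site s contains exactly those query points closer to s than to any other site. Compute squared distances from q = (4, -4) to each site:
  (6 − 4)² + (-4 − -4)² = 4
  (6 − 4)² + (-2 − -4)² = 8
  (0 − 4)² + (-1 − -4)² = 25
  (-1 − 4)² + (-3 − -4)² = 26
  (-3 − 4)² + (0 − -4)² = 65
Minimum is attained by (6, -4), so q lies in its Voronoi cell.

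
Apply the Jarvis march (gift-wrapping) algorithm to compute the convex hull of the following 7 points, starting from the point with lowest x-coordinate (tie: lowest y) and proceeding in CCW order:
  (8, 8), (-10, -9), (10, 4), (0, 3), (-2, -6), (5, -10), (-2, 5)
Hull (CCW) = [(-10, -9), (5, -10), (10, 4), (8, 8), (-2, 5)]

Jarvis march: at each step, from the current hull vertex p, select the next vertex q as the point such that every other point lies strictly to the left of (or on) the directed line p → q. (Equivalently: for every other point r, the cross product (q − p) × (r − p) ≥ 0.)
Starting point (lowest x, tie lowest y): (-10, -9). Wrap until returning to start. Resulting hull: (-10, -9), (5, -10), (10, 4), (8, 8), (-2, 5).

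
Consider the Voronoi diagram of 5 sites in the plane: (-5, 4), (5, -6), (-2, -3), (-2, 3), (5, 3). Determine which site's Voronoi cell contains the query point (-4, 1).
Nearest site = (-2, 3)

The Voronoi cell of site s contains exactly those query points closer to s than to any other site. Compute squared distances from q = (-4, 1) to each site:
  (-2 − -4)² + (3 − 1)² = 8
  (-5 − -4)² + (4 − 1)² = 10
  (-2 − -4)² + (-3 − 1)² = 20
  (5 − -4)² + (3 − 1)² = 85
  (5 − -4)² + (-6 − 1)² = 130
Minimum is attained by (-2, 3), so q lies in its Voronoi cell.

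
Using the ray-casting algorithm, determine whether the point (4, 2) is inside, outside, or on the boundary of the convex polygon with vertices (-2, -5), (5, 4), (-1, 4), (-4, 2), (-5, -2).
The point (4, 2) lies strictly outside the polygon

Cast a horizontal ray to the right from the query point and count how many polygon edges it crosses (each edge strictly once or zero times, handled with the usual half-open convention). 
Parity of crossings → even ⇒ outside.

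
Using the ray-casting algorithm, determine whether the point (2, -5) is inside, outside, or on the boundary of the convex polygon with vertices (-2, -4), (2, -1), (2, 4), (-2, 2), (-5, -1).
The point (2, -5) lies strictly outside the polygon

Cast a horizontal ray to the right from the query point and count how many polygon edges it crosses (each edge strictly once or zero times, handled with the usual half-open convention). 
Parity of crossings → even ⇒ outside.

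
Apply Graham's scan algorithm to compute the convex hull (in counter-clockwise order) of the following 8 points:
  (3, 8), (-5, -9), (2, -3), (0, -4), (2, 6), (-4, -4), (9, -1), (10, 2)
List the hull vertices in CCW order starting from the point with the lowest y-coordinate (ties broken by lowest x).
Hull (CCW) = [(-5, -9), (9, -1), (10, 2), (3, 8), (-4, -4)]

Graham scan procedure:
  1. Find the pivot p₀ = point with lowest y (tie → lowest x): (-5, -9).
  2. Sort the remaining points by polar angle around p₀.
  3. Walk through sorted points, maintaining a stack; pop the top while the last three entries make a non-left turn (cross product ≤ 0).
  4. Final stack is the convex hull in CCW order: (-5, -9), (9, -1), (10, 2), (3, 8), (-4, -4).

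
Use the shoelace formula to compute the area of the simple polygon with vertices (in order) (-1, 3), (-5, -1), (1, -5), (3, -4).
Area = 29

Shoelace formula: Area = (1/2) |Σ_i (x_i · y_{i+1} − x_{i+1} · y_i)| (indices mod n). Compute each cross term:
  (-1)(-1) − (-5)(3) = 16
  (-5)(-5) − (1)(-1) = 26
  (1)(-4) − (3)(-5) = 11
  (3)(3) − (-1)(-4) = 5
Sum = 58, so (signed) Area = 58/2 = 29, |Area| = 29.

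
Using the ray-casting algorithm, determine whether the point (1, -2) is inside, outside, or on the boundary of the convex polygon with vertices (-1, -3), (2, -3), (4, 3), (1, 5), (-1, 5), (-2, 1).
The point (1, -2) lies strictly inside the polygon

Cast a horizontal ray to the right from the query point and count how many polygon edges it crosses (each edge strictly once or zero times, handled with the usual half-open convention). 
Parity of crossings → odd ⇒ inside.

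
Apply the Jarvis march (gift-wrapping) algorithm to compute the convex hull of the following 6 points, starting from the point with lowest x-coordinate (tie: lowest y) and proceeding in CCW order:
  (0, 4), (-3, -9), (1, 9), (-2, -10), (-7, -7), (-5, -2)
Hull (CCW) = [(-7, -7), (-2, -10), (1, 9), (-5, -2)]

Jarvis march: at each step, from the current hull vertex p, select the next vertex q as the point such that every other point lies strictly to the left of (or on) the directed line p → q. (Equivalently: for every other point r, the cross product (q − p) × (r − p) ≥ 0.)
Starting point (lowest x, tie lowest y): (-7, -7). Wrap until returning to start. Resulting hull: (-7, -7), (-2, -10), (1, 9), (-5, -2).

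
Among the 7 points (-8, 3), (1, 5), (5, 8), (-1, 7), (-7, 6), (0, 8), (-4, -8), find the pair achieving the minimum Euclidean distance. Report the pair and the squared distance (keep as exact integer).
Pair = ((-1, 7), (0, 8)); squared distance = 2

Compute all C(7, 2) = 21 pairwise squared distances (x_i − x_j)² + (y_i − y_j)². The minimum is 2, attained by the pair ((-1, 7), (0, 8)).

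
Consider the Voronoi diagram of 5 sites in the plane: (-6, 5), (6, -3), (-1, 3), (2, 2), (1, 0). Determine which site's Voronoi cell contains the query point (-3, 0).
Nearest site = (-1, 3)

The Voronoi cell of site s contains exactly those query points closer to s than to any other site. Compute squared distances from q = (-3, 0) to each site:
  (-1 − -3)² + (3 − 0)² = 13
  (1 − -3)² + (0 − 0)² = 16
  (2 − -3)² + (2 − 0)² = 29
  (-6 − -3)² + (5 − 0)² = 34
  (6 − -3)² + (-3 − 0)² = 90
Minimum is attained by (-1, 3), so q lies in its Voronoi cell.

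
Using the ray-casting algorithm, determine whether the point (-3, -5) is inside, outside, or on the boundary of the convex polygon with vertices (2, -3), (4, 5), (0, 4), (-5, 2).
The point (-3, -5) lies strictly outside the polygon

Cast a horizontal ray to the right from the query point and count how many polygon edges it crosses (each edge strictly once or zero times, handled with the usual half-open convention). 
Parity of crossings → even ⇒ outside.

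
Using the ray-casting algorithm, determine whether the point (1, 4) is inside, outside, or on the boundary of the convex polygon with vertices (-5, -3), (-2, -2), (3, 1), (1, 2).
The point (1, 4) lies strictly outside the polygon

Cast a horizontal ray to the right from the query point and count how many polygon edges it crosses (each edge strictly once or zero times, handled with the usual half-open convention). 
Parity of crossings → even ⇒ outside.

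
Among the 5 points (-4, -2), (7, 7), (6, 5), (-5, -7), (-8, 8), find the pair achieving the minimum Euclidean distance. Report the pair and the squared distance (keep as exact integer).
Pair = ((7, 7), (6, 5)); squared distance = 5

Compute all C(5, 2) = 10 pairwise squared distances (x_i − x_j)² + (y_i − y_j)². The minimum is 5, attained by the pair ((7, 7), (6, 5)).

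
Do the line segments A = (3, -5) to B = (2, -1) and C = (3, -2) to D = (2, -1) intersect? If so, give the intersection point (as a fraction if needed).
Yes; intersection at (2, -1) (t = 1 on AB, s = 1 on CD)

Parametrize AB as A + t(B − A) = (3 + -1 t, -5 + 4 t) and CD as C + s(D − C) = (3 + -1 s, -2 + 1 s). Solve the linear system for (t, s). Determinant = -3 ≠ 0, so a unique intersection of the containing lines exists. Solution: t = 1, s = 1 — both in [0, 1], so the segments cross. Intersection point: (2, -1).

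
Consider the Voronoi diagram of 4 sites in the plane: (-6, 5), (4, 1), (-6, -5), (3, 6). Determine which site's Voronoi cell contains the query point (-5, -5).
Nearest site = (-6, -5)

The Voronoi cell of site s contains exactly those query points closer to s than to any other site. Compute squared distances from q = (-5, -5) to each site:
  (-6 − -5)² + (-5 − -5)² = 1
  (-6 − -5)² + (5 − -5)² = 101
  (4 − -5)² + (1 − -5)² = 117
  (3 − -5)² + (6 − -5)² = 185
Minimum is attained by (-6, -5), so q lies in its Voronoi cell.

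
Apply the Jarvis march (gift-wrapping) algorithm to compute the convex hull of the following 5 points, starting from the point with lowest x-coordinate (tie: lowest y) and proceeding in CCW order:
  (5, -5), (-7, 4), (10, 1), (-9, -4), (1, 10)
Hull (CCW) = [(-9, -4), (5, -5), (10, 1), (1, 10), (-7, 4)]

Jarvis march: at each step, from the current hull vertex p, select the next vertex q as the point such that every other point lies strictly to the left of (or on) the directed line p → q. (Equivalently: for every other point r, the cross product (q − p) × (r − p) ≥ 0.)
Starting point (lowest x, tie lowest y): (-9, -4). Wrap until returning to start. Resulting hull: (-9, -4), (5, -5), (10, 1), (1, 10), (-7, 4).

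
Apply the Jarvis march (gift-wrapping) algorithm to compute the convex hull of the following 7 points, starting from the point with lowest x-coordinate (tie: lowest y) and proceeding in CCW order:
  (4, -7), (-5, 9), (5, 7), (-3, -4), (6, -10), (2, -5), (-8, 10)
Hull (CCW) = [(-8, 10), (-3, -4), (6, -10), (5, 7)]

Jarvis march: at each step, from the current hull vertex p, select the next vertex q as the point such that every other point lies strictly to the left of (or on) the directed line p → q. (Equivalently: for every other point r, the cross product (q − p) × (r − p) ≥ 0.)
Starting point (lowest x, tie lowest y): (-8, 10). Wrap until returning to start. Resulting hull: (-8, 10), (-3, -4), (6, -10), (5, 7).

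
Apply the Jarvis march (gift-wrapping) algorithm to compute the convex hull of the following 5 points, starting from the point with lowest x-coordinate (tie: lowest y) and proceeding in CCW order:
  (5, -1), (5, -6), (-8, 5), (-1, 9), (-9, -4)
Hull (CCW) = [(-9, -4), (5, -6), (5, -1), (-1, 9), (-8, 5)]

Jarvis march: at each step, from the current hull vertex p, select the next vertex q as the point such that every other point lies strictly to the left of (or on) the directed line p → q. (Equivalently: for every other point r, the cross product (q − p) × (r − p) ≥ 0.)
Starting point (lowest x, tie lowest y): (-9, -4). Wrap until returning to start. Resulting hull: (-9, -4), (5, -6), (5, -1), (-1, 9), (-8, 5).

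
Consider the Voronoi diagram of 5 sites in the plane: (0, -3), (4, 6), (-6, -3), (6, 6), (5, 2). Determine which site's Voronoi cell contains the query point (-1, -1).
Nearest site = (0, -3)

The Voronoi cell of site s contains exactly those query points closer to s than to any other site. Compute squared distances from q = (-1, -1) to each site:
  (0 − -1)² + (-3 − -1)² = 5
  (-6 − -1)² + (-3 − -1)² = 29
  (5 − -1)² + (2 − -1)² = 45
  (4 − -1)² + (6 − -1)² = 74
  (6 − -1)² + (6 − -1)² = 98
Minimum is attained by (0, -3), so q lies in its Voronoi cell.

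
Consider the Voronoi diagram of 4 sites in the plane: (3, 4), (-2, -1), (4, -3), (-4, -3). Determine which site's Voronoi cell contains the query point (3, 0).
Nearest site = (4, -3)

The Voronoi cell of site s contains exactly those query points closer to s than to any other site. Compute squared distances from q = (3, 0) to each site:
  (4 − 3)² + (-3 − 0)² = 10
  (3 − 3)² + (4 − 0)² = 16
  (-2 − 3)² + (-1 − 0)² = 26
  (-4 − 3)² + (-3 − 0)² = 58
Minimum is attained by (4, -3), so q lies in its Voronoi cell.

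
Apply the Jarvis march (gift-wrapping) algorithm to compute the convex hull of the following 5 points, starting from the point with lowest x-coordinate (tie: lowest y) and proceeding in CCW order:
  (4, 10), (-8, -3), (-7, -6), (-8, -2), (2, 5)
Hull (CCW) = [(-8, -3), (-7, -6), (2, 5), (4, 10), (-8, -2)]

Jarvis march: at each step, from the current hull vertex p, select the next vertex q as the point such that every other point lies strictly to the left of (or on) the directed line p → q. (Equivalently: for every other point r, the cross product (q − p) × (r − p) ≥ 0.)
Starting point (lowest x, tie lowest y): (-8, -3). Wrap until returning to start. Resulting hull: (-8, -3), (-7, -6), (2, 5), (4, 10), (-8, -2).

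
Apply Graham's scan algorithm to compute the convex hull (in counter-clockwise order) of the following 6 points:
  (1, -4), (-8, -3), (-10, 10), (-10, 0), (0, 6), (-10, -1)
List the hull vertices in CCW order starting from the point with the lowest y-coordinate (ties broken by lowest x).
Hull (CCW) = [(1, -4), (0, 6), (-10, 10), (-10, -1), (-8, -3)]

Graham scan procedure:
  1. Find the pivot p₀ = point with lowest y (tie → lowest x): (1, -4).
  2. Sort the remaining points by polar angle around p₀.
  3. Walk through sorted points, maintaining a stack; pop the top while the last three entries make a non-left turn (cross product ≤ 0).
  4. Final stack is the convex hull in CCW order: (1, -4), (0, 6), (-10, 10), (-10, -1), (-8, -3).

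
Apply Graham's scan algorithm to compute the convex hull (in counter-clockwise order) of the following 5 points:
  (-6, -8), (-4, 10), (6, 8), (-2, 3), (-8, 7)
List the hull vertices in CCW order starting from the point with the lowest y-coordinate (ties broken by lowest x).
Hull (CCW) = [(-6, -8), (6, 8), (-4, 10), (-8, 7)]

Graham scan procedure:
  1. Find the pivot p₀ = point with lowest y (tie → lowest x): (-6, -8).
  2. Sort the remaining points by polar angle around p₀.
  3. Walk through sorted points, maintaining a stack; pop the top while the last three entries make a non-left turn (cross product ≤ 0).
  4. Final stack is the convex hull in CCW order: (-6, -8), (6, 8), (-4, 10), (-8, 7).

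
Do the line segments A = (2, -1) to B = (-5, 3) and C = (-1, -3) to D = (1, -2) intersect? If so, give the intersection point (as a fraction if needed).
No (intersection of containing lines falls outside at least one segment)

Parametrize and solve: t = -1/15, s = 26/15. At least one of these is outside [0, 1], so the segments do not intersect.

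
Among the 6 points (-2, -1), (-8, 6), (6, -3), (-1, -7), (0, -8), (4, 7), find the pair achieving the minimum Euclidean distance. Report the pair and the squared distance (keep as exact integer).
Pair = ((-1, -7), (0, -8)); squared distance = 2

Compute all C(6, 2) = 15 pairwise squared distances (x_i − x_j)² + (y_i − y_j)². The minimum is 2, attained by the pair ((-1, -7), (0, -8)).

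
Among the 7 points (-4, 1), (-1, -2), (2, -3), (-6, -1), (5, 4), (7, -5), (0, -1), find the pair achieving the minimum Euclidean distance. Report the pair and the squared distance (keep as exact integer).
Pair = ((-1, -2), (0, -1)); squared distance = 2

Compute all C(7, 2) = 21 pairwise squared distances (x_i − x_j)² + (y_i − y_j)². The minimum is 2, attained by the pair ((-1, -2), (0, -1)).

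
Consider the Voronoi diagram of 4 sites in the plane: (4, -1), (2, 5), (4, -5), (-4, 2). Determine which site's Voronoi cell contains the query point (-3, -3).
Nearest site = (-4, 2)

The Voronoi cell of site s contains exactly those query points closer to s than to any other site. Compute squared distances from q = (-3, -3) to each site:
  (-4 − -3)² + (2 − -3)² = 26
  (4 − -3)² + (-5 − -3)² = 53
  (4 − -3)² + (-1 − -3)² = 53
  (2 − -3)² + (5 − -3)² = 89
Minimum is attained by (-4, 2), so q lies in its Voronoi cell.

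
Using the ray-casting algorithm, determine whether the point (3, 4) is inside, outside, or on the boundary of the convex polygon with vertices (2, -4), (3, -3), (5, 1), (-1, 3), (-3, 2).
The point (3, 4) lies strictly outside the polygon

Cast a horizontal ray to the right from the query point and count how many polygon edges it crosses (each edge strictly once or zero times, handled with the usual half-open convention). 
Parity of crossings → even ⇒ outside.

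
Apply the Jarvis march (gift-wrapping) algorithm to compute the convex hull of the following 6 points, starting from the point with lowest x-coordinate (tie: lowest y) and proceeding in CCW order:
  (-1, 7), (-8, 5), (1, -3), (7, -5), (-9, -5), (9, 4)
Hull (CCW) = [(-9, -5), (7, -5), (9, 4), (-1, 7), (-8, 5)]

Jarvis march: at each step, from the current hull vertex p, select the next vertex q as the point such that every other point lies strictly to the left of (or on) the directed line p → q. (Equivalently: for every other point r, the cross product (q − p) × (r − p) ≥ 0.)
Starting point (lowest x, tie lowest y): (-9, -5). Wrap until returning to start. Resulting hull: (-9, -5), (7, -5), (9, 4), (-1, 7), (-8, 5).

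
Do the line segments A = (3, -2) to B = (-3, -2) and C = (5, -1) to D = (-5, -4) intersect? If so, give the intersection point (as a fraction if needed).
Yes; intersection at (5/3, -2) (t = 2/9 on AB, s = 1/3 on CD)

Parametrize AB as A + t(B − A) = (3 + -6 t, -2 + 0 t) and CD as C + s(D − C) = (5 + -10 s, -1 + -3 s). Solve the linear system for (t, s). Determinant = -18 ≠ 0, so a unique intersection of the containing lines exists. Solution: t = 2/9, s = 1/3 — both in [0, 1], so the segments cross. Intersection point: (5/3, -2).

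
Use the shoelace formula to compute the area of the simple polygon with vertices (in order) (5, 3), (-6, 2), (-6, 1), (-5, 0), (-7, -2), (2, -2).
Area = 83/2

Shoelace formula: Area = (1/2) |Σ_i (x_i · y_{i+1} − x_{i+1} · y_i)| (indices mod n). Compute each cross term:
  (5)(2) − (-6)(3) = 28
  (-6)(1) − (-6)(2) = 6
  (-6)(0) − (-5)(1) = 5
  (-5)(-2) − (-7)(0) = 10
  (-7)(-2) − (2)(-2) = 18
  (2)(3) − (5)(-2) = 16
Sum = 83, so (signed) Area = 83/2 = 83/2, |Area| = 83/2.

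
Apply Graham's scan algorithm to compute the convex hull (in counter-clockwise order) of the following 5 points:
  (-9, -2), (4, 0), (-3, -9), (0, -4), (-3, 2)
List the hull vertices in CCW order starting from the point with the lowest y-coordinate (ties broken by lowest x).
Hull (CCW) = [(-3, -9), (4, 0), (-3, 2), (-9, -2)]

Graham scan procedure:
  1. Find the pivot p₀ = point with lowest y (tie → lowest x): (-3, -9).
  2. Sort the remaining points by polar angle around p₀.
  3. Walk through sorted points, maintaining a stack; pop the top while the last three entries make a non-left turn (cross product ≤ 0).
  4. Final stack is the convex hull in CCW order: (-3, -9), (4, 0), (-3, 2), (-9, -2).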